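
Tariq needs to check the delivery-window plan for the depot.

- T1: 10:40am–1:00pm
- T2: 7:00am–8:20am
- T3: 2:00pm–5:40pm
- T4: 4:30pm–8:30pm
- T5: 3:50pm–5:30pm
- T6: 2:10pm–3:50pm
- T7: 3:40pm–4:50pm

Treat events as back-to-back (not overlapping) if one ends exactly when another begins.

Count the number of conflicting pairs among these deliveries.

8

Two intervals overlap when each starts before the other ends.
Sorted by start: T2, T1, T3, T6, T7, T5, T4.
T1 starts after T2 ends, so nothing later overlaps T2 either.
T3 starts after T1 ends, so nothing later overlaps T1 either.
T6 starts before T3 ends → T3 and T6 overlap.
T7 starts before T3 ends → T3 and T7 overlap.
T5 starts before T3 ends → T3 and T5 overlap.
T4 starts before T3 ends → T3 and T4 overlap.
T7 starts before T6 ends → T6 and T7 overlap.
T5 starts exactly when T6 ends (back-to-back, no overlap), so nothing later overlaps T6 either.
T5 starts before T7 ends → T7 and T5 overlap.
T4 starts before T7 ends → T7 and T4 overlap.
T4 starts before T5 ends → T5 and T4 overlap.
Overlapping pairs: T3 & T4, T3 & T5, T3 & T6, T3 & T7, T4 & T5, T4 & T7, T5 & T7, T6 & T7 — 8 in total.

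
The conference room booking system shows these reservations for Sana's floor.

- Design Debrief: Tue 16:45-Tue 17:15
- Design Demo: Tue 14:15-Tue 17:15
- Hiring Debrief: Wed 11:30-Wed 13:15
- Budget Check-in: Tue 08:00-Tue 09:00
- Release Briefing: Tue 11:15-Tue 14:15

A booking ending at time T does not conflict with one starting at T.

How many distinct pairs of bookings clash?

1

Sorted by start: Budget Check-in, Release Briefing, Design Demo, Design Debrief, Hiring Debrief.
Release Briefing starts after Budget Check-in ends, so Budget Check-in has no further overlaps.
Design Demo starts exactly when Release Briefing ends (back-to-back, no overlap), so Release Briefing has no further overlaps.
Design Debrief starts before Design Demo ends → Design Demo and Design Debrief overlap.
Hiring Debrief starts after Design Demo ends.
Hiring Debrief starts after Design Debrief ends.
Overlapping pairs: Design Debrief & Design Demo — 1 in total.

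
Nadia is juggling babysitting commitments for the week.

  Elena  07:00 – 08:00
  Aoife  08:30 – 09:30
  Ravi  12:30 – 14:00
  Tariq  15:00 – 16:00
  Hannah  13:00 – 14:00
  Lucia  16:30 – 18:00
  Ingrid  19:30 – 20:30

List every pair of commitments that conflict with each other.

Sorted by start: Elena, Aoife, Ravi, Hannah, Tariq, Lucia, Ingrid.
Aoife starts after Elena ends, so nothing later overlaps Elena either.
Ravi starts after Aoife ends, so nothing later overlaps Aoife either.
Hannah starts before Ravi ends → Ravi and Hannah overlap.
Tariq starts after Ravi ends, so nothing later overlaps Ravi either.
Tariq starts after Hannah ends, so nothing later overlaps Hannah either.
Lucia starts after Tariq ends, so nothing later overlaps Tariq either.
Ingrid starts after Lucia ends.

Hannah & Ravi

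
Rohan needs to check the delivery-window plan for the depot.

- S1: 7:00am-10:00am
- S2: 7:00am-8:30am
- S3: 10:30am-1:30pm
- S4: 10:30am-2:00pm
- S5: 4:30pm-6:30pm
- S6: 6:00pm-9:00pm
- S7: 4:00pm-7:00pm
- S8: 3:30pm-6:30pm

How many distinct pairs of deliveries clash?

8

Check each pair: they overlap iff neither finishes before the other starts.
Sorted by start: S1, S2, S3, S4, S8, S7, S5, S6.
S2 starts before S1 ends → S1 and S2 overlap.
S3 starts after S1 ends; S1 is clear from here.
S3 starts after S2 ends; S2 is clear from here.
S4 starts before S3 ends → S3 and S4 overlap.
S8 starts after S3 ends; S3 is clear from here.
S8 starts after S4 ends; S4 is clear from here.
S7 starts before S8 ends → S8 and S7 overlap.
S5 starts before S8 ends → S8 and S5 overlap.
S6 starts before S8 ends → S8 and S6 overlap.
S5 starts before S7 ends → S7 and S5 overlap.
S6 starts before S7 ends → S7 and S6 overlap.
S6 starts before S5 ends → S5 and S6 overlap.
Overlapping pairs: S1 & S2, S3 & S4, S5 & S6, S5 & S7, S5 & S8, S6 & S7, S6 & S8, S7 & S8 — 8 in total.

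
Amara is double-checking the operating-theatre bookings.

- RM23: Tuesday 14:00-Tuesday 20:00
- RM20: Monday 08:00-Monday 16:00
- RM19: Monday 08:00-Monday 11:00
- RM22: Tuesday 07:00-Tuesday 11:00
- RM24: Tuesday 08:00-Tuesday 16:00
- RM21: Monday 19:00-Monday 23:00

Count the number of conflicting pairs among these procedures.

Sorted by start: RM19, RM20, RM21, RM22, RM24, RM23.
RM20 starts before RM19 ends → RM19 and RM20 overlap.
RM21 starts after RM19 ends — done with RM19.
RM21 starts after RM20 ends — done with RM20.
RM22 starts after RM21 ends — done with RM21.
RM24 starts before RM22 ends → RM22 and RM24 overlap.
RM23 starts after RM22 ends.
RM23 starts before RM24 ends → RM24 and RM23 overlap.
Overlapping pairs: RM19 & RM20, RM22 & RM24, RM23 & RM24 — 3 in total.

3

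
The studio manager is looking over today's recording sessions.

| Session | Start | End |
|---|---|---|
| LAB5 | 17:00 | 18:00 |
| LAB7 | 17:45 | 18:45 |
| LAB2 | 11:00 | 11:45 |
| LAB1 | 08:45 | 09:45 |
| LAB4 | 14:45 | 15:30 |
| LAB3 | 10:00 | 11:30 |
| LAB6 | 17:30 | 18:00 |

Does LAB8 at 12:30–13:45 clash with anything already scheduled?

LAB1: ends 09:45 at or before LAB8 starts 12:30 → clear.
LAB3: ends 11:30 at or before LAB8 starts 12:30 → clear.
LAB2: ends 11:45 at or before LAB8 starts 12:30 → clear.
LAB4: starts 14:45 at or after LAB8 ends 13:45 → clear.
LAB5: starts 17:00 at or after LAB8 ends 13:45 → clear.
LAB6: starts 17:30 at or after LAB8 ends 13:45 → clear.
LAB7: starts 17:45 at or after LAB8 ends 13:45 → clear.

No — it doesn't clash with anything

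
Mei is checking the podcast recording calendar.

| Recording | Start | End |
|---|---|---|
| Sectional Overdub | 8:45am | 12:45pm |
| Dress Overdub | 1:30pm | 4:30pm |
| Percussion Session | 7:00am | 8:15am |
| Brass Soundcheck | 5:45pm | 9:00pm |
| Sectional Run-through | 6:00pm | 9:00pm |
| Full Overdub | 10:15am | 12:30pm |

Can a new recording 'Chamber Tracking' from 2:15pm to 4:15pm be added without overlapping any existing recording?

Percussion Session: ends 8:15am at or before Chamber Tracking starts 2:15pm → clear.
Sectional Overdub: ends 12:45pm at or before Chamber Tracking starts 2:15pm → clear.
Full Overdub: ends 12:30pm at or before Chamber Tracking starts 2:15pm → clear.
Dress Overdub: starts 1:30pm before Chamber Tracking ends 4:15pm, and ends 4:30pm after Chamber Tracking starts 2:15pm → overlap.
Brass Soundcheck: starts 5:45pm at or after Chamber Tracking ends 4:15pm → clear.
Sectional Run-through: starts 6:00pm at or after Chamber Tracking ends 4:15pm → clear.
Chamber Tracking overlaps Dress Overdub.

No — it overlaps Dress Overdub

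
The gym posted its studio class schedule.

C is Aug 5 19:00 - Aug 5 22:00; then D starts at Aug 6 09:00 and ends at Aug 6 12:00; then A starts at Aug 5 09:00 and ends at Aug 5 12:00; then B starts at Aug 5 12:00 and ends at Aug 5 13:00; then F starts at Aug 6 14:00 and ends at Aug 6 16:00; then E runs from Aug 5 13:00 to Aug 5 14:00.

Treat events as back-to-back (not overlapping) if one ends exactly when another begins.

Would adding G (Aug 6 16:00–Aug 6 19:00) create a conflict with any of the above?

No — it doesn't clash with anything

A: ends Aug 5 12:00 at or before G starts Aug 6 16:00 → clear.
B: ends Aug 5 13:00 at or before G starts Aug 6 16:00 → clear.
E: ends Aug 5 14:00 at or before G starts Aug 6 16:00 → clear.
C: ends Aug 5 22:00 at or before G starts Aug 6 16:00 → clear.
D: ends Aug 6 12:00 at or before G starts Aug 6 16:00 → clear.
F: ends Aug 6 16:00 at or before G starts Aug 6 16:00 → clear.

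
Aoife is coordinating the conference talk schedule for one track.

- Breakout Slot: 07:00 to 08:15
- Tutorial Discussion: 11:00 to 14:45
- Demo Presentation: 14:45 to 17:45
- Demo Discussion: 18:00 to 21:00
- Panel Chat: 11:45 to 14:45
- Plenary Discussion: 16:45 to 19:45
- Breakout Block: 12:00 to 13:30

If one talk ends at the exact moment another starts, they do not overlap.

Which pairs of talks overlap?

Breakout Block & Panel Chat, Breakout Block & Tutorial Discussion, Demo Discussion & Plenary Discussion, Demo Presentation & Plenary Discussion, Panel Chat & Tutorial Discussion

Check each pair: they overlap iff neither finishes before the other starts.
Sorted by start: Breakout Slot, Tutorial Discussion, Panel Chat, Breakout Block, Demo Presentation, Plenary Discussion, Demo Discussion.
Tutorial Discussion starts after Breakout Slot ends; Breakout Slot is clear from here.
Panel Chat starts before Tutorial Discussion ends → Tutorial Discussion and Panel Chat overlap.
Breakout Block starts before Tutorial Discussion ends → Tutorial Discussion and Breakout Block overlap.
Demo Presentation starts exactly when Tutorial Discussion ends (back-to-back, no overlap); Tutorial Discussion is clear from here.
Breakout Block starts before Panel Chat ends → Panel Chat and Breakout Block overlap.
Demo Presentation starts exactly when Panel Chat ends (back-to-back, no overlap); Panel Chat is clear from here.
Demo Presentation starts after Breakout Block ends; Breakout Block is clear from here.
Plenary Discussion starts before Demo Presentation ends → Demo Presentation and Plenary Discussion overlap.
Demo Discussion starts after Demo Presentation ends.
Demo Discussion starts before Plenary Discussion ends → Plenary Discussion and Demo Discussion overlap.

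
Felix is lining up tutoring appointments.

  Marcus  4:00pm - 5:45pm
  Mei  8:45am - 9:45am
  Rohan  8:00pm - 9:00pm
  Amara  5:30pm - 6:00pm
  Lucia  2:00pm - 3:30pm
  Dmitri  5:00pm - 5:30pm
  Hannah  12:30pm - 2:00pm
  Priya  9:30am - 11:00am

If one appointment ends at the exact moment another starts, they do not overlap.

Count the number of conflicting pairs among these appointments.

Sorted by start: Mei, Priya, Hannah, Lucia, Marcus, Dmitri, Amara, Rohan.
Priya starts before Mei ends → Mei and Priya overlap.
Hannah starts after Mei ends; Mei is clear from here.
Hannah starts after Priya ends; Priya is clear from here.
Lucia starts exactly when Hannah ends (back-to-back, no overlap); Hannah is clear from here.
Marcus starts after Lucia ends; Lucia is clear from here.
Dmitri starts before Marcus ends → Marcus and Dmitri overlap.
Amara starts before Marcus ends → Marcus and Amara overlap.
Rohan starts after Marcus ends.
Amara starts exactly when Dmitri ends (back-to-back, no overlap); Dmitri is clear from here.
Rohan starts after Amara ends.
Overlapping pairs: Amara & Marcus, Dmitri & Marcus, Mei & Priya — 3 in total.

3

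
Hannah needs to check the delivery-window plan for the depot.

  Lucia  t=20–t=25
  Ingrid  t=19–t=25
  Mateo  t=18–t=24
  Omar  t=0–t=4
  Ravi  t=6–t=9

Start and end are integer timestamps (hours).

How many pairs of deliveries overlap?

Sorted by start: Omar, Ravi, Mateo, Ingrid, Lucia.
Ravi starts after Omar ends, so Omar has no further overlaps.
Mateo starts after Ravi ends, so Ravi has no further overlaps.
Ingrid starts before Mateo ends → Mateo and Ingrid overlap.
Lucia starts before Mateo ends → Mateo and Lucia overlap.
Lucia starts before Ingrid ends → Ingrid and Lucia overlap.
Overlapping pairs: Ingrid & Lucia, Ingrid & Mateo, Lucia & Mateo — 3 in total.

3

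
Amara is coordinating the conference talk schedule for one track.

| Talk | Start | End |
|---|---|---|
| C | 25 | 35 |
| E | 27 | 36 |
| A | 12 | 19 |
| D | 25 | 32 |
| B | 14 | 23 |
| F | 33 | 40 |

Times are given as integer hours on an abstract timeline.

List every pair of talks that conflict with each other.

Sorted by start: A, B, C, D, E, F.
B starts before A ends → A and B overlap.
C starts after A ends, so nothing later overlaps A either.
C starts after B ends, so nothing later overlaps B either.
D starts before C ends → C and D overlap.
E starts before C ends → C and E overlap.
F starts before C ends → C and F overlap.
E starts before D ends → D and E overlap.
F starts after D ends.
F starts before E ends → E and F overlap.

A & B, C & D, C & E, C & F, D & E, E & F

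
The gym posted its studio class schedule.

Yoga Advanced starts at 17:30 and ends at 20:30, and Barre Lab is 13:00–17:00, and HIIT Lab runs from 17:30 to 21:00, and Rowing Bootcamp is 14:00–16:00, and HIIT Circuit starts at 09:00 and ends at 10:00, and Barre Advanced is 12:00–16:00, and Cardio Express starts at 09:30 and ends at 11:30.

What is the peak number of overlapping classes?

Sweep the timeline, counting +1 at each start and −1 at each end (ends before starts at a tie):
09:00 start HIIT Circuit → 1
09:30 start Cardio Express → 2
10:00 end HIIT Circuit → 1
11:30 end Cardio Express → 0
12:00 start Barre Advanced → 1
13:00 start Barre Lab → 2
14:00 start Rowing Bootcamp → 3
16:00 end Barre Advanced → 2
16:00 end Rowing Bootcamp → 1
17:00 end Barre Lab → 0
17:30 start HIIT Lab → 1
17:30 start Yoga Advanced → 2
20:30 end Yoga Advanced → 1
21:00 end HIIT Lab → 0
Peak is 3, at 14:00 (Barre Advanced, Barre Lab, Rowing Bootcamp).

3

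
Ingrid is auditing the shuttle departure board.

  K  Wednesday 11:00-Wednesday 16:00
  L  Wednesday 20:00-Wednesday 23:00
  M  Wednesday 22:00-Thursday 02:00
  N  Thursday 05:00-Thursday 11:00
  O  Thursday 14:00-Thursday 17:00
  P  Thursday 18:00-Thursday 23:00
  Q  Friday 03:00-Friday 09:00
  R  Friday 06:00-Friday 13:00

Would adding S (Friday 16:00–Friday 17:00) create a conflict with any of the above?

K: ends Wednesday 16:00 at or before S starts Friday 16:00 → clear.
L: ends Wednesday 23:00 at or before S starts Friday 16:00 → clear.
M: ends Thursday 02:00 at or before S starts Friday 16:00 → clear.
N: ends Thursday 11:00 at or before S starts Friday 16:00 → clear.
O: ends Thursday 17:00 at or before S starts Friday 16:00 → clear.
P: ends Thursday 23:00 at or before S starts Friday 16:00 → clear.
Q: ends Friday 09:00 at or before S starts Friday 16:00 → clear.
R: ends Friday 13:00 at or before S starts Friday 16:00 → clear.

No — it doesn't clash with anything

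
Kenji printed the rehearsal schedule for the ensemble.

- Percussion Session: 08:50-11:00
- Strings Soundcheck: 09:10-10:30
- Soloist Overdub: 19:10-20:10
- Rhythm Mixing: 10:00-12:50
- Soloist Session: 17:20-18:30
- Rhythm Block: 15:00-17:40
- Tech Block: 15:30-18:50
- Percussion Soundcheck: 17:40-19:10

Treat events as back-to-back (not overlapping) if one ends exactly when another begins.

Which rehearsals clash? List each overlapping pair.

Percussion Session & Rhythm Mixing, Percussion Session & Strings Soundcheck, Percussion Soundcheck & Soloist Session, Percussion Soundcheck & Tech Block, Rhythm Block & Soloist Session, Rhythm Block & Tech Block, Rhythm Mixing & Strings Soundcheck, Soloist Session & Tech Block

Sorted by start: Percussion Session, Strings Soundcheck, Rhythm Mixing, Rhythm Block, Tech Block, Soloist Session, Percussion Soundcheck, Soloist Overdub.
Strings Soundcheck starts before Percussion Session ends → Percussion Session and Strings Soundcheck overlap.
Rhythm Mixing starts before Percussion Session ends → Percussion Session and Rhythm Mixing overlap.
Rhythm Block starts after Percussion Session ends, so nothing later overlaps Percussion Session either.
Rhythm Mixing starts before Strings Soundcheck ends → Strings Soundcheck and Rhythm Mixing overlap.
Rhythm Block starts after Strings Soundcheck ends, so nothing later overlaps Strings Soundcheck either.
Rhythm Block starts after Rhythm Mixing ends, so nothing later overlaps Rhythm Mixing either.
Tech Block starts before Rhythm Block ends → Rhythm Block and Tech Block overlap.
Soloist Session starts before Rhythm Block ends → Rhythm Block and Soloist Session overlap.
Percussion Soundcheck starts exactly when Rhythm Block ends (back-to-back, no overlap), so nothing later overlaps Rhythm Block either.
Soloist Session starts before Tech Block ends → Tech Block and Soloist Session overlap.
Percussion Soundcheck starts before Tech Block ends → Tech Block and Percussion Soundcheck overlap.
Soloist Overdub starts after Tech Block ends.
Percussion Soundcheck starts before Soloist Session ends → Soloist Session and Percussion Soundcheck overlap.
Soloist Overdub starts after Soloist Session ends.
Soloist Overdub starts exactly when Percussion Soundcheck ends (back-to-back, no overlap).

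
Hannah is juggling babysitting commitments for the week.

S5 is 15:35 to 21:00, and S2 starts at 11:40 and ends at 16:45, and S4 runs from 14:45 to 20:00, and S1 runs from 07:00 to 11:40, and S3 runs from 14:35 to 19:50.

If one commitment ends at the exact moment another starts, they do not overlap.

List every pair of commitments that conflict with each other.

S2 & S3, S2 & S4, S2 & S5, S3 & S4, S3 & S5, S4 & S5

Two intervals overlap when each starts before the other ends.
Sorted by start: S1, S2, S3, S4, S5.
S2 starts exactly when S1 ends (back-to-back, no overlap), so nothing later overlaps S1 either.
S3 starts before S2 ends → S2 and S3 overlap.
S4 starts before S2 ends → S2 and S4 overlap.
S5 starts before S2 ends → S2 and S5 overlap.
S4 starts before S3 ends → S3 and S4 overlap.
S5 starts before S3 ends → S3 and S5 overlap.
S5 starts before S4 ends → S4 and S5 overlap.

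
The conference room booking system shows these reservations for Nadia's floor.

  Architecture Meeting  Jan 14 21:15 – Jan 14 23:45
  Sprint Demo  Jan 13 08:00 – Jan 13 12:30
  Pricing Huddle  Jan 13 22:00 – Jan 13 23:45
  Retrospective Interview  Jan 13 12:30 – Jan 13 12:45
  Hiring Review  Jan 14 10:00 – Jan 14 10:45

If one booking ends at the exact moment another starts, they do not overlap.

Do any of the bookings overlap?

Sorted by start: Sprint Demo, Retrospective Interview, Pricing Huddle, Hiring Review, Architecture Meeting.
Retrospective Interview starts exactly when Sprint Demo ends (back-to-back, no overlap); Sprint Demo is clear from here.
Pricing Huddle starts after Retrospective Interview ends; Retrospective Interview is clear from here.
Hiring Review starts after Pricing Huddle ends; Pricing Huddle is clear from here.
Architecture Meeting starts after Hiring Review ends.
Every pair is clear; the schedule has no overlaps.

No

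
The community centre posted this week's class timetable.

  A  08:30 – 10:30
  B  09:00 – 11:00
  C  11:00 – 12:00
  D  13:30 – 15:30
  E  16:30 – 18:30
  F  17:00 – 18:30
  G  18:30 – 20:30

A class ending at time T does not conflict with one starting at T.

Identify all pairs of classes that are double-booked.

A & B, E & F

Two intervals overlap when each starts before the other ends.
Sorted by start: A, B, C, D, E, F, G.
B starts before A ends → A and B overlap.
C starts after A ends, so nothing later overlaps A either.
C starts exactly when B ends (back-to-back, no overlap), so nothing later overlaps B either.
D starts after C ends, so nothing later overlaps C either.
E starts after D ends, so nothing later overlaps D either.
F starts before E ends → E and F overlap.
G starts exactly when E ends (back-to-back, no overlap).
G starts exactly when F ends (back-to-back, no overlap).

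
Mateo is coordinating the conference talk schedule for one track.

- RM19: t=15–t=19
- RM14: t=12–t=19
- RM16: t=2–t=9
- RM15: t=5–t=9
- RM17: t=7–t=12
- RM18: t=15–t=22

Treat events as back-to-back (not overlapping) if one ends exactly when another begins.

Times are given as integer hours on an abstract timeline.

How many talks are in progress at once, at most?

Sort all start/end points and keep a running count:
t=2 start RM16 → 1
t=5 start RM15 → 2
t=7 start RM17 → 3
t=9 end RM15 → 2
t=9 end RM16 → 1
t=12 end RM17 → 0
t=12 start RM14 → 1
t=15 start RM18 → 2
t=15 start RM19 → 3
t=19 end RM14 → 2
t=19 end RM19 → 1
t=22 end RM18 → 0
Peak is 3, at t=7 (RM15, RM16, RM17).

3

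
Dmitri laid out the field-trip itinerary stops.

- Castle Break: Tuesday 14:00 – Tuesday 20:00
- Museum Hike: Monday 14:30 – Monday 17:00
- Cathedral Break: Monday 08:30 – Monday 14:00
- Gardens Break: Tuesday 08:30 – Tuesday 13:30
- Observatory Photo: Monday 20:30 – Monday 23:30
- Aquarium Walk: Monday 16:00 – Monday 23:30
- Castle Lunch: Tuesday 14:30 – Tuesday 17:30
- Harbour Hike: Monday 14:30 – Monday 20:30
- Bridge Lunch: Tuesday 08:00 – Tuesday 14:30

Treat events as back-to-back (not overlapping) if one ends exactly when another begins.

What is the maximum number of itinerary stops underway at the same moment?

3

Sweep the timeline, counting +1 at each start and −1 at each end (ends before starts at a tie):
Monday 08:30 start Cathedral Break → 1
Monday 14:00 end Cathedral Break → 0
Monday 14:30 start Harbour Hike → 1
Monday 14:30 start Museum Hike → 2
Monday 16:00 start Aquarium Walk → 3
Monday 17:00 end Museum Hike → 2
Monday 20:30 end Harbour Hike → 1
Monday 20:30 start Observatory Photo → 2
Monday 23:30 end Aquarium Walk → 1
Monday 23:30 end Observatory Photo → 0
Tuesday 08:00 start Bridge Lunch → 1
Tuesday 08:30 start Gardens Break → 2
Tuesday 13:30 end Gardens Break → 1
Tuesday 14:00 start Castle Break → 2
Tuesday 14:30 end Bridge Lunch → 1
Tuesday 14:30 start Castle Lunch → 2
Tuesday 17:30 end Castle Lunch → 1
Tuesday 20:00 end Castle Break → 0
Peak is 3, at Monday 16:00 (Aquarium Walk, Harbour Hike, Museum Hike).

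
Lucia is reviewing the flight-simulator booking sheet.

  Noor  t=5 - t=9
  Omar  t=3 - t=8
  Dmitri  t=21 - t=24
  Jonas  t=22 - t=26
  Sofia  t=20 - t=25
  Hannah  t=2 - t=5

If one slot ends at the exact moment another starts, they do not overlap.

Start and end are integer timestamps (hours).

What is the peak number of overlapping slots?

3

Sort all start/end points and keep a running count:
t=2 start Hannah → 1
t=3 start Omar → 2
t=5 end Hannah → 1
t=5 start Noor → 2
t=8 end Omar → 1
t=9 end Noor → 0
t=20 start Sofia → 1
t=21 start Dmitri → 2
t=22 start Jonas → 3
t=24 end Dmitri → 2
t=25 end Sofia → 1
t=26 end Jonas → 0
Peak is 3, at t=22 (Dmitri, Jonas, Sofia).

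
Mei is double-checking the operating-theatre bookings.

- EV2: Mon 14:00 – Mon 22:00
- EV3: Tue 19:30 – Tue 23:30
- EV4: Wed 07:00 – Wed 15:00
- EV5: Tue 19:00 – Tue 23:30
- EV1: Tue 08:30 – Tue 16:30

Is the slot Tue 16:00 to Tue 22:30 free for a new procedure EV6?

No — it overlaps EV1, EV3, EV5

EV2: ends Mon 22:00 at or before EV6 starts Tue 16:00 → clear.
EV1: starts Tue 08:30 before EV6 ends Tue 22:30, and ends Tue 16:30 after EV6 starts Tue 16:00 → overlap.
EV5: starts Tue 19:00 before EV6 ends Tue 22:30, and ends Tue 23:30 after EV6 starts Tue 16:00 → overlap.
EV3: starts Tue 19:30 before EV6 ends Tue 22:30, and ends Tue 23:30 after EV6 starts Tue 16:00 → overlap.
EV4: starts Wed 07:00 at or after EV6 ends Tue 22:30 → clear.
EV6 overlaps EV1, EV3, EV5.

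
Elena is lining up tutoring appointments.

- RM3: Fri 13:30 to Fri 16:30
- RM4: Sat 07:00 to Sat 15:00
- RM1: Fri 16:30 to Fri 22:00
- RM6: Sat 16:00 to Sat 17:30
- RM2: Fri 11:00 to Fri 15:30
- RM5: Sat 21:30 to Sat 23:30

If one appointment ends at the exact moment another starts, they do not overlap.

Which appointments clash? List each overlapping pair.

RM2 & RM3

Sorted by start: RM2, RM3, RM1, RM4, RM6, RM5.
RM3 starts before RM2 ends → RM2 and RM3 overlap.
RM1 starts after RM2 ends, so RM2 has no further overlaps.
RM1 starts exactly when RM3 ends (back-to-back, no overlap), so RM3 has no further overlaps.
RM4 starts after RM1 ends, so RM1 has no further overlaps.
RM6 starts after RM4 ends, so RM4 has no further overlaps.
RM5 starts after RM6 ends.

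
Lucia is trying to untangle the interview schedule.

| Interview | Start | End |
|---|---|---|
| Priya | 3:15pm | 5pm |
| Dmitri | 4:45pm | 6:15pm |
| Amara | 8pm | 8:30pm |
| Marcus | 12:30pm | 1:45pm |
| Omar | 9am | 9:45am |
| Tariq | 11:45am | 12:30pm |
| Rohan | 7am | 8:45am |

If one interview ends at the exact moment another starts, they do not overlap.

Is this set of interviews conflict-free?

Check each pair: they overlap iff neither finishes before the other starts.
Sorted by start: Rohan, Omar, Tariq, Marcus, Priya, Dmitri, Amara.
Omar starts after Rohan ends, so nothing later overlaps Rohan either.
Tariq starts after Omar ends, so nothing later overlaps Omar either.
Marcus starts exactly when Tariq ends (back-to-back, no overlap), so nothing later overlaps Tariq either.
Priya starts after Marcus ends, so nothing later overlaps Marcus either.
Dmitri starts before Priya ends → Priya and Dmitri overlap.
That's a conflict, so the schedule is not conflict-free.

No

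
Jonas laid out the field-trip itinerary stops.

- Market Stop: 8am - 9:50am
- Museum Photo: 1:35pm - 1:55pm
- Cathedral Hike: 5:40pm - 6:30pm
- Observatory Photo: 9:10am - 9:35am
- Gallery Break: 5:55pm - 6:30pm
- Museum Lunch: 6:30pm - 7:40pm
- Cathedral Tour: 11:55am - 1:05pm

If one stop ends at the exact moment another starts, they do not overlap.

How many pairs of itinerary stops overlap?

Sorted by start: Market Stop, Observatory Photo, Cathedral Tour, Museum Photo, Cathedral Hike, Gallery Break, Museum Lunch.
Observatory Photo starts before Market Stop ends → Market Stop and Observatory Photo overlap.
Cathedral Tour starts after Market Stop ends, so nothing later overlaps Market Stop either.
Cathedral Tour starts after Observatory Photo ends, so nothing later overlaps Observatory Photo either.
Museum Photo starts after Cathedral Tour ends, so nothing later overlaps Cathedral Tour either.
Cathedral Hike starts after Museum Photo ends, so nothing later overlaps Museum Photo either.
Gallery Break starts before Cathedral Hike ends → Cathedral Hike and Gallery Break overlap.
Museum Lunch starts exactly when Cathedral Hike ends (back-to-back, no overlap).
Museum Lunch starts exactly when Gallery Break ends (back-to-back, no overlap).
Overlapping pairs: Cathedral Hike & Gallery Break, Market Stop & Observatory Photo — 2 in total.

2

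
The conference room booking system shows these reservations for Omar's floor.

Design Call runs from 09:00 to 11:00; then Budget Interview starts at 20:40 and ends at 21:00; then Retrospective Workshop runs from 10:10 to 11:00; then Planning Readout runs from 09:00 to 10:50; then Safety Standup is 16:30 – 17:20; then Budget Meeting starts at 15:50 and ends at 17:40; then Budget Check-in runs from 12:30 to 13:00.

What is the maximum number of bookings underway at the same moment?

3

Sort all start/end points and keep a running count:
09:00 start Design Call → 1
09:00 start Planning Readout → 2
10:10 start Retrospective Workshop → 3
10:50 end Planning Readout → 2
11:00 end Design Call → 1
11:00 end Retrospective Workshop → 0
12:30 start Budget Check-in → 1
13:00 end Budget Check-in → 0
15:50 start Budget Meeting → 1
16:30 start Safety Standup → 2
17:20 end Safety Standup → 1
17:40 end Budget Meeting → 0
20:40 start Budget Interview → 1
21:00 end Budget Interview → 0
Peak is 3, at 10:10 (Design Call, Planning Readout, Retrospective Workshop).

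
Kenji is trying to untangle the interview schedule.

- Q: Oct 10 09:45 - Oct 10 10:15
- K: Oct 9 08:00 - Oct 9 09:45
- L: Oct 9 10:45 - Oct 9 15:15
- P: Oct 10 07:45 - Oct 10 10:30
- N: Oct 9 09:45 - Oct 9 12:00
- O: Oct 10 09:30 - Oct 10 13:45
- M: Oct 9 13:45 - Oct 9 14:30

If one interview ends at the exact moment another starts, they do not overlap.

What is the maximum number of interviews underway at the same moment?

3

Walk through starts and ends in time order (an end at T is processed before a start at T):
Oct 9 08:00 start K → 1
Oct 9 09:45 end K → 0
Oct 9 09:45 start N → 1
Oct 9 10:45 start L → 2
Oct 9 12:00 end N → 1
Oct 9 13:45 start M → 2
Oct 9 14:30 end M → 1
Oct 9 15:15 end L → 0
Oct 10 07:45 start P → 1
Oct 10 09:30 start O → 2
Oct 10 09:45 start Q → 3
Oct 10 10:15 end Q → 2
Oct 10 10:30 end P → 1
Oct 10 13:45 end O → 0
Peak is 3, at Oct 10 09:45 (O, P, Q).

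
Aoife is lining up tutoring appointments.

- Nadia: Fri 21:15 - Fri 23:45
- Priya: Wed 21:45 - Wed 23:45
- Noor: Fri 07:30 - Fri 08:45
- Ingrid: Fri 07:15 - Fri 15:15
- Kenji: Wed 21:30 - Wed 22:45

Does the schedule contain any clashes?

Yes

Check each pair: they overlap iff neither finishes before the other starts.
Sorted by start: Kenji, Priya, Ingrid, Noor, Nadia.
Priya starts before Kenji ends → Kenji and Priya overlap.
That's a conflict, so the schedule is not conflict-free.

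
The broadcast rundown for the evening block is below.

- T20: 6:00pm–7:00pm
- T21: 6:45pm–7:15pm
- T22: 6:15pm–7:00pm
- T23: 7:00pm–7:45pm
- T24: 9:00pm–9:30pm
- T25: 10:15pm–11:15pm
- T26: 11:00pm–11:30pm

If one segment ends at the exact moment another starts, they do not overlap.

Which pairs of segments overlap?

T20 & T21, T20 & T22, T21 & T22, T21 & T23, T25 & T26

Sorted by start: T20, T22, T21, T23, T24, T25, T26.
T22 starts before T20 ends → T20 and T22 overlap.
T21 starts before T20 ends → T20 and T21 overlap.
T23 starts exactly when T20 ends (back-to-back, no overlap), so nothing later overlaps T20 either.
T21 starts before T22 ends → T22 and T21 overlap.
T23 starts exactly when T22 ends (back-to-back, no overlap), so nothing later overlaps T22 either.
T23 starts before T21 ends → T21 and T23 overlap.
T24 starts after T21 ends, so nothing later overlaps T21 either.
T24 starts after T23 ends, so nothing later overlaps T23 either.
T25 starts after T24 ends, so nothing later overlaps T24 either.
T26 starts before T25 ends → T25 and T26 overlap.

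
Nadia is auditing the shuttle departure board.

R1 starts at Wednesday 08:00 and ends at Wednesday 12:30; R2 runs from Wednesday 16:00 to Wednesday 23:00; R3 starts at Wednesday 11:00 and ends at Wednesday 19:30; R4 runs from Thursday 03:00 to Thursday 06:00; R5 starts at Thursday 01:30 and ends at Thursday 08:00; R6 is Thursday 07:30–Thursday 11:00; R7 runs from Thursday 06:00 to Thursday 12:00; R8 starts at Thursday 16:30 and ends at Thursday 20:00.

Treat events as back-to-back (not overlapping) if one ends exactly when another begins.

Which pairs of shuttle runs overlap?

Sorted by start: R1, R3, R2, R5, R4, R7, R6, R8.
R3 starts before R1 ends → R1 and R3 overlap.
R2 starts after R1 ends — done with R1.
R2 starts before R3 ends → R3 and R2 overlap.
R5 starts after R3 ends — done with R3.
R5 starts after R2 ends — done with R2.
R4 starts before R5 ends → R5 and R4 overlap.
R7 starts before R5 ends → R5 and R7 overlap.
R6 starts before R5 ends → R5 and R6 overlap.
R8 starts after R5 ends.
R7 starts exactly when R4 ends (back-to-back, no overlap) — done with R4.
R6 starts before R7 ends → R7 and R6 overlap.
R8 starts after R7 ends.
R8 starts after R6 ends.

R1 & R3, R2 & R3, R4 & R5, R5 & R6, R5 & R7, R6 & R7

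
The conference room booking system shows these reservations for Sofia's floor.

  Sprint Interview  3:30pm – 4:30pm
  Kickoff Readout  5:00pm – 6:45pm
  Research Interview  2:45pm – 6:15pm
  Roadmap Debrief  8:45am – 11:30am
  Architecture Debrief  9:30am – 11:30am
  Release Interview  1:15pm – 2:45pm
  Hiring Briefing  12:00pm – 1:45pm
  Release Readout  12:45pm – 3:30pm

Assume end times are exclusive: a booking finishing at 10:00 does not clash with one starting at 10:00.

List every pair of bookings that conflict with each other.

Two intervals overlap when each starts before the other ends.
Sorted by start: Roadmap Debrief, Architecture Debrief, Hiring Briefing, Release Readout, Release Interview, Research Interview, Sprint Interview, Kickoff Readout.
Architecture Debrief starts before Roadmap Debrief ends → Roadmap Debrief and Architecture Debrief overlap.
Hiring Briefing starts after Roadmap Debrief ends, so nothing later overlaps Roadmap Debrief either.
Hiring Briefing starts after Architecture Debrief ends, so nothing later overlaps Architecture Debrief either.
Release Readout starts before Hiring Briefing ends → Hiring Briefing and Release Readout overlap.
Release Interview starts before Hiring Briefing ends → Hiring Briefing and Release Interview overlap.
Research Interview starts after Hiring Briefing ends, so nothing later overlaps Hiring Briefing either.
Release Interview starts before Release Readout ends → Release Readout and Release Interview overlap.
Research Interview starts before Release Readout ends → Release Readout and Research Interview overlap.
Sprint Interview starts exactly when Release Readout ends (back-to-back, no overlap), so nothing later overlaps Release Readout either.
Research Interview starts exactly when Release Interview ends (back-to-back, no overlap), so nothing later overlaps Release Interview either.
Sprint Interview starts before Research Interview ends → Research Interview and Sprint Interview overlap.
Kickoff Readout starts before Research Interview ends → Research Interview and Kickoff Readout overlap.
Kickoff Readout starts after Sprint Interview ends.

Architecture Debrief & Roadmap Debrief, Hiring Briefing & Release Interview, Hiring Briefing & Release Readout, Kickoff Readout & Research Interview, Release Interview & Release Readout, Release Readout & Research Interview, Research Interview & Sprint Interview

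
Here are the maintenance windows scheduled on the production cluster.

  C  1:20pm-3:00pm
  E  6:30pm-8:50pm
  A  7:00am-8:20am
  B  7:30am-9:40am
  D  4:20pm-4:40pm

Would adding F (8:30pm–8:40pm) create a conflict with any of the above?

Yes — it overlaps E

A: ends 8:20am at or before F starts 8:30pm → clear.
B: ends 9:40am at or before F starts 8:30pm → clear.
C: ends 3:00pm at or before F starts 8:30pm → clear.
D: ends 4:40pm at or before F starts 8:30pm → clear.
E: starts 6:30pm before F ends 8:40pm, and ends 8:50pm after F starts 8:30pm → overlap.
F overlaps E.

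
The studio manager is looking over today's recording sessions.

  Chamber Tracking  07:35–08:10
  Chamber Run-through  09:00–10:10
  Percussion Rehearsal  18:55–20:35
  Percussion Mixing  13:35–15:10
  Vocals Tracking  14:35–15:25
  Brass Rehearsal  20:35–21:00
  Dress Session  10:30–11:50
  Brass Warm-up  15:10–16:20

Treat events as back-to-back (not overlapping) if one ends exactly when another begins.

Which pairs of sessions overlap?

Sorted by start: Chamber Tracking, Chamber Run-through, Dress Session, Percussion Mixing, Vocals Tracking, Brass Warm-up, Percussion Rehearsal, Brass Rehearsal.
Chamber Run-through starts after Chamber Tracking ends; Chamber Tracking is clear from here.
Dress Session starts after Chamber Run-through ends; Chamber Run-through is clear from here.
Percussion Mixing starts after Dress Session ends; Dress Session is clear from here.
Vocals Tracking starts before Percussion Mixing ends → Percussion Mixing and Vocals Tracking overlap.
Brass Warm-up starts exactly when Percussion Mixing ends (back-to-back, no overlap); Percussion Mixing is clear from here.
Brass Warm-up starts before Vocals Tracking ends → Vocals Tracking and Brass Warm-up overlap.
Percussion Rehearsal starts after Vocals Tracking ends; Vocals Tracking is clear from here.
Percussion Rehearsal starts after Brass Warm-up ends; Brass Warm-up is clear from here.
Brass Rehearsal starts exactly when Percussion Rehearsal ends (back-to-back, no overlap).

Brass Warm-up & Vocals Tracking, Percussion Mixing & Vocals Tracking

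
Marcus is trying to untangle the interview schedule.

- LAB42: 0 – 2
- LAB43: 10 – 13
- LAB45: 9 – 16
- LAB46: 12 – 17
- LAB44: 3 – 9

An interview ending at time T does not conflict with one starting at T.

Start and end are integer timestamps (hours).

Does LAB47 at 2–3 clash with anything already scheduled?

No — it doesn't clash with anything

LAB42: ends 2 at or before LAB47 starts 2 → clear.
LAB44: starts 3 at or after LAB47 ends 3 → clear.
LAB45: starts 9 at or after LAB47 ends 3 → clear.
LAB43: starts 10 at or after LAB47 ends 3 → clear.
LAB46: starts 12 at or after LAB47 ends 3 → clear.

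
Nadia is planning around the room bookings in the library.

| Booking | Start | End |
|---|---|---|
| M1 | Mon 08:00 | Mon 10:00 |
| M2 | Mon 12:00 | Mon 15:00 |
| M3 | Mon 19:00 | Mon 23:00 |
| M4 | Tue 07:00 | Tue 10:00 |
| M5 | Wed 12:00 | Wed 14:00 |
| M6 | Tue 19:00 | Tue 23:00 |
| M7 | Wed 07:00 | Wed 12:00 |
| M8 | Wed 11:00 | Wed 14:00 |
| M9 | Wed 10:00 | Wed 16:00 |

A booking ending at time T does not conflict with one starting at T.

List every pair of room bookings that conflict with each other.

Check each pair: they overlap iff neither finishes before the other starts.
Sorted by start: M1, M2, M3, M4, M6, M7, M9, M8, M5.
M2 starts after M1 ends, so nothing later overlaps M1 either.
M3 starts after M2 ends, so nothing later overlaps M2 either.
M4 starts after M3 ends, so nothing later overlaps M3 either.
M6 starts after M4 ends, so nothing later overlaps M4 either.
M7 starts after M6 ends, so nothing later overlaps M6 either.
M9 starts before M7 ends → M7 and M9 overlap.
M8 starts before M7 ends → M7 and M8 overlap.
M5 starts exactly when M7 ends (back-to-back, no overlap).
M8 starts before M9 ends → M9 and M8 overlap.
M5 starts before M9 ends → M9 and M5 overlap.
M5 starts before M8 ends → M8 and M5 overlap.

M5 & M8, M5 & M9, M7 & M8, M7 & M9, M8 & M9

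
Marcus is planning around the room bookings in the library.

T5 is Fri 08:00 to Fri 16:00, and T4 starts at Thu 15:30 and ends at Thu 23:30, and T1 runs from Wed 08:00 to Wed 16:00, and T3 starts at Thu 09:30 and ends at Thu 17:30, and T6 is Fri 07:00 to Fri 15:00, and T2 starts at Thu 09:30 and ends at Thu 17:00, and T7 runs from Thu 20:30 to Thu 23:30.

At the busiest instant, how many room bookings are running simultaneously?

Sort all start/end points and keep a running count:
Wed 08:00 start T1 → 1
Wed 16:00 end T1 → 0
Thu 09:30 start T2 → 1
Thu 09:30 start T3 → 2
Thu 15:30 start T4 → 3
Thu 17:00 end T2 → 2
Thu 17:30 end T3 → 1
Thu 20:30 start T7 → 2
Thu 23:30 end T4 → 1
Thu 23:30 end T7 → 0
Fri 07:00 start T6 → 1
Fri 08:00 start T5 → 2
Fri 15:00 end T6 → 1
Fri 16:00 end T5 → 0
Peak is 3, at Thu 15:30 (T2, T3, T4).

3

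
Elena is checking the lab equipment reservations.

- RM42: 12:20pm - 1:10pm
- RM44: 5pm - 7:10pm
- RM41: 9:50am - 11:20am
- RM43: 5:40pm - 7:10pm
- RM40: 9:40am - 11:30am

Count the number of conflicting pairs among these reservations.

2

Two intervals overlap when each starts before the other ends.
Sorted by start: RM40, RM41, RM42, RM44, RM43.
RM41 starts before RM40 ends → RM40 and RM41 overlap.
RM42 starts after RM40 ends, so nothing later overlaps RM40 either.
RM42 starts after RM41 ends, so nothing later overlaps RM41 either.
RM44 starts after RM42 ends, so nothing later overlaps RM42 either.
RM43 starts before RM44 ends → RM44 and RM43 overlap.
Overlapping pairs: RM40 & RM41, RM43 & RM44 — 2 in total.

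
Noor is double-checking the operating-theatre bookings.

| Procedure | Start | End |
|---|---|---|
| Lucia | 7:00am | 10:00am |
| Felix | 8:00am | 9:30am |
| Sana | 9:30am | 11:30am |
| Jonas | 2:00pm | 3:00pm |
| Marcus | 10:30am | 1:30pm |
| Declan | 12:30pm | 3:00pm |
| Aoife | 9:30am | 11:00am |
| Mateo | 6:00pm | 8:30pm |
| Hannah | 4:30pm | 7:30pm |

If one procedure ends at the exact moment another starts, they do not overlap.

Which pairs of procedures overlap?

Sorted by start: Lucia, Felix, Sana, Aoife, Marcus, Declan, Jonas, Hannah, Mateo.
Felix starts before Lucia ends → Lucia and Felix overlap.
Sana starts before Lucia ends → Lucia and Sana overlap.
Aoife starts before Lucia ends → Lucia and Aoife overlap.
Marcus starts after Lucia ends, so nothing later overlaps Lucia either.
Sana starts exactly when Felix ends (back-to-back, no overlap), so nothing later overlaps Felix either.
Aoife starts before Sana ends → Sana and Aoife overlap.
Marcus starts before Sana ends → Sana and Marcus overlap.
Declan starts after Sana ends, so nothing later overlaps Sana either.
Marcus starts before Aoife ends → Aoife and Marcus overlap.
Declan starts after Aoife ends, so nothing later overlaps Aoife either.
Declan starts before Marcus ends → Marcus and Declan overlap.
Jonas starts after Marcus ends, so nothing later overlaps Marcus either.
Jonas starts before Declan ends → Declan and Jonas overlap.
Hannah starts after Declan ends, so nothing later overlaps Declan either.
Hannah starts after Jonas ends, so nothing later overlaps Jonas either.
Mateo starts before Hannah ends → Hannah and Mateo overlap.

Aoife & Lucia, Aoife & Marcus, Aoife & Sana, Declan & Jonas, Declan & Marcus, Felix & Lucia, Hannah & Mateo, Lucia & Sana, Marcus & Sana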